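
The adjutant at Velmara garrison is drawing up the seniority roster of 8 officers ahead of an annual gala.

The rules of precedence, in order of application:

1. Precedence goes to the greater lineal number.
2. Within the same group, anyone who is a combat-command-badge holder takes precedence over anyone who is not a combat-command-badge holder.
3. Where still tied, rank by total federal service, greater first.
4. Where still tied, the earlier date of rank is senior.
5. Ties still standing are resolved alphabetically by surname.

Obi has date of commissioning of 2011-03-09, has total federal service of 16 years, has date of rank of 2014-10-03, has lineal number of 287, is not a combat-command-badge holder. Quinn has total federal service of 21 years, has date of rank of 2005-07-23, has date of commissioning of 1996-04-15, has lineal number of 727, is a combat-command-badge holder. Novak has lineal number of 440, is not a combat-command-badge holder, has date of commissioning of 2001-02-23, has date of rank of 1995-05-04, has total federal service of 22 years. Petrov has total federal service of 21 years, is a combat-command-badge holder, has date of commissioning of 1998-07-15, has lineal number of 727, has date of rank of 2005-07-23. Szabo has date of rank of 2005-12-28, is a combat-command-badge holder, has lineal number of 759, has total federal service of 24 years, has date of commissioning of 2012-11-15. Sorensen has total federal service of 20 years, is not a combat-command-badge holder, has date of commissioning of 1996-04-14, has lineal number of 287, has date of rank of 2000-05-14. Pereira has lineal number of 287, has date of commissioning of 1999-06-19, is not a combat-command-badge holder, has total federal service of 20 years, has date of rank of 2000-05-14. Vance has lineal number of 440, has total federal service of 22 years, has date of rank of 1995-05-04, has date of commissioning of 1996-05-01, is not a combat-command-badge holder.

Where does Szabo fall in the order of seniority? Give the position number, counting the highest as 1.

1

By lineal number (higher first): Szabo (759); then Petrov and Quinn (both 727); then Novak and Vance (both 440); then Pereira, Sorensen and Obi (each 287).
Petrov and Quinn are each a combat-command-badge holder, so the next rule applies.
Petrov and Quinn both have total federal service 21 years, so the next rule applies.
Petrov and Quinn both have date of rank 2005-07-23, so the next rule applies.
Among Petrov and Quinn, alphabetically by surname: Petrov before Quinn.
Novak and Vance are each not a combat-command-badge holder, so the next rule applies.
Novak and Vance both have total federal service 22 years, so the next rule applies.
Novak and Vance both have date of rank 1995-05-04, so the next rule applies.
Among Novak and Vance, alphabetically by surname: Novak before Vance.
Pereira, Sorensen and Obi are each not a combat-command-badge holder, so the next rule applies.
Among Pereira, Sorensen and Obi, by total federal service (higher first): Pereira and Sorensen (20 years) before Obi (16 years).
Pereira and Sorensen both have date of rank 2000-05-14, so the next rule applies.
Among Pereira and Sorensen, alphabetically by surname: Pereira before Sorensen.
Order: Szabo, Petrov, Quinn, Novak, Vance, Pereira, Sorensen, Obi. So position 1.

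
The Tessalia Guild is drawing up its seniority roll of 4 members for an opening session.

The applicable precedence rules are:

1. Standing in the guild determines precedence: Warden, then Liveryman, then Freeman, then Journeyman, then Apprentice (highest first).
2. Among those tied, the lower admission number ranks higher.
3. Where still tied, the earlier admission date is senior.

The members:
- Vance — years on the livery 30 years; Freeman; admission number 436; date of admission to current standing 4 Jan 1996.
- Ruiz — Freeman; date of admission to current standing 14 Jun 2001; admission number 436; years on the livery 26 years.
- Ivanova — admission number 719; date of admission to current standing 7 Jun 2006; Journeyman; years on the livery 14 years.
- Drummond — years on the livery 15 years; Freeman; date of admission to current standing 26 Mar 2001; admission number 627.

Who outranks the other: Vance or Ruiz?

By standing in the guild: Vance, Ruiz and Drummond (Freeman); then Ivanova (Journeyman).
Among Vance, Ruiz and Drummond, by admission number (lower first): Vance and Ruiz (436) before Drummond (627).
Among Vance and Ruiz, by date of admission to current standing (earlier first): Vance (4 Jan 1996) before Ruiz (14 Jun 2001).
So Vance takes precedence.

Vance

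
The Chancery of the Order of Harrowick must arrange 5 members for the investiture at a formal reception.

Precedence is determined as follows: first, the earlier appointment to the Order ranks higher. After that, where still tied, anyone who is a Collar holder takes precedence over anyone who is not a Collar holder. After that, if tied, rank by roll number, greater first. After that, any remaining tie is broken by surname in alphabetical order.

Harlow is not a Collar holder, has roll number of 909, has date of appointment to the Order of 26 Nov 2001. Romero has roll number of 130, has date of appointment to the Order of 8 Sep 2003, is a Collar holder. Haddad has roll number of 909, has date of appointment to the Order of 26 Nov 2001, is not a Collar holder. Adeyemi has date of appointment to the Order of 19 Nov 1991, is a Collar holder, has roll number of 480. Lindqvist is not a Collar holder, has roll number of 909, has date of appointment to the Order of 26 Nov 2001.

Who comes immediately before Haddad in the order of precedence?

Adeyemi

By date of appointment to the Order (earlier first): Adeyemi (19 Nov 1991); then Haddad, Harlow and Lindqvist (each 26 Nov 2001); then Romero (8 Sep 2003).
Haddad, Harlow and Lindqvist are each not a Collar holder, so the next rule applies.
Haddad, Harlow and Lindqvist all have roll number 909, so the next rule applies.
Among Haddad, Harlow and Lindqvist, alphabetically by surname: Haddad before Harlow before Lindqvist.
Order: Adeyemi, Haddad, Harlow, Lindqvist, Romero.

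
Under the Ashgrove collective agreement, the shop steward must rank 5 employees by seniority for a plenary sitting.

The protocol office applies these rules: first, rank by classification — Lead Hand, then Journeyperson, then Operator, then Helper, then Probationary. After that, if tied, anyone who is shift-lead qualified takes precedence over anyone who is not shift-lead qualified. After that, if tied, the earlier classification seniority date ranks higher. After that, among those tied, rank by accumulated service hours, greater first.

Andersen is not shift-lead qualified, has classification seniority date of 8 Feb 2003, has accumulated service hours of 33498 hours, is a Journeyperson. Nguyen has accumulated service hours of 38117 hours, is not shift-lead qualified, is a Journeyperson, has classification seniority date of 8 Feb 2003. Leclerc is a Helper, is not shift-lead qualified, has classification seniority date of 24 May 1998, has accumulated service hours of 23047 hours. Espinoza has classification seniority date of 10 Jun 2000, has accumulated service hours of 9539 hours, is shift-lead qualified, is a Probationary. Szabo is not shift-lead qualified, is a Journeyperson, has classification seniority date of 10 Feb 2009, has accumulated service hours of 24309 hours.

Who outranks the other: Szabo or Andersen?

Andersen

By classification: Nguyen, Andersen and Szabo (Journeyperson); then Leclerc (Helper); then Espinoza (Probationary).
Nguyen, Andersen and Szabo are each not shift-lead qualified, so the next rule applies.
Among Nguyen, Andersen and Szabo, by classification seniority date (earlier first): Nguyen and Andersen (8 Feb 2003) before Szabo (10 Feb 2009).
Among Nguyen and Andersen, by accumulated service hours (higher first): Nguyen (38117 hours) before Andersen (33498 hours).
So Andersen takes precedence.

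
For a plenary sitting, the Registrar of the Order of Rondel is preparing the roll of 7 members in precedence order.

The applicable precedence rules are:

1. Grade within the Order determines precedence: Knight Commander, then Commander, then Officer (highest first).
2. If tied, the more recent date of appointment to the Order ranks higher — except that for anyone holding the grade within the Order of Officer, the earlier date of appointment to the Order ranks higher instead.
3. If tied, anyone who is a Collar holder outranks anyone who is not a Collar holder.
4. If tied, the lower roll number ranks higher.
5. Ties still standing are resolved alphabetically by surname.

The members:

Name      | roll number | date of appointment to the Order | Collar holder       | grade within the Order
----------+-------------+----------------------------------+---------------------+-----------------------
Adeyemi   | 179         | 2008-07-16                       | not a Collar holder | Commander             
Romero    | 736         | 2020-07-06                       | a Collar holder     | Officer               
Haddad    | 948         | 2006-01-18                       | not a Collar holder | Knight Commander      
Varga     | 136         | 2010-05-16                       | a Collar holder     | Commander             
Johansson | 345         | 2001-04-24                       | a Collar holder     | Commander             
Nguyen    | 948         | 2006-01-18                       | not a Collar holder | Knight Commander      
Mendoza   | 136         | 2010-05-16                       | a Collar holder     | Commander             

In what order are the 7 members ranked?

Haddad, Nguyen, Mendoza, Varga, Adeyemi, Johansson, Romero

By grade within the Order: Haddad and Nguyen (Knight Commander); then Mendoza, Varga, Adeyemi and Johansson (Commander); then Romero (Officer).
Haddad and Nguyen both have date of appointment to the Order 2006-01-18, so the next rule applies.
Haddad and Nguyen are each not a Collar holder, so the next rule applies.
Haddad and Nguyen both have roll number 948, so the next rule applies.
Among Haddad and Nguyen, alphabetically by surname: Haddad before Nguyen.
Among Mendoza, Varga, Adeyemi and Johansson, by date of appointment to the Order (later first): Mendoza and Varga (2010-05-16) before Adeyemi (2008-07-16) before Johansson (2001-04-24).
Mendoza and Varga are each a Collar holder, so the next rule applies.
Mendoza and Varga both have roll number 136, so the next rule applies.
Among Mendoza and Varga, alphabetically by surname: Mendoza before Varga.
Full order: Haddad, Nguyen, Mendoza, Varga, Adeyemi, Johansson, Romero.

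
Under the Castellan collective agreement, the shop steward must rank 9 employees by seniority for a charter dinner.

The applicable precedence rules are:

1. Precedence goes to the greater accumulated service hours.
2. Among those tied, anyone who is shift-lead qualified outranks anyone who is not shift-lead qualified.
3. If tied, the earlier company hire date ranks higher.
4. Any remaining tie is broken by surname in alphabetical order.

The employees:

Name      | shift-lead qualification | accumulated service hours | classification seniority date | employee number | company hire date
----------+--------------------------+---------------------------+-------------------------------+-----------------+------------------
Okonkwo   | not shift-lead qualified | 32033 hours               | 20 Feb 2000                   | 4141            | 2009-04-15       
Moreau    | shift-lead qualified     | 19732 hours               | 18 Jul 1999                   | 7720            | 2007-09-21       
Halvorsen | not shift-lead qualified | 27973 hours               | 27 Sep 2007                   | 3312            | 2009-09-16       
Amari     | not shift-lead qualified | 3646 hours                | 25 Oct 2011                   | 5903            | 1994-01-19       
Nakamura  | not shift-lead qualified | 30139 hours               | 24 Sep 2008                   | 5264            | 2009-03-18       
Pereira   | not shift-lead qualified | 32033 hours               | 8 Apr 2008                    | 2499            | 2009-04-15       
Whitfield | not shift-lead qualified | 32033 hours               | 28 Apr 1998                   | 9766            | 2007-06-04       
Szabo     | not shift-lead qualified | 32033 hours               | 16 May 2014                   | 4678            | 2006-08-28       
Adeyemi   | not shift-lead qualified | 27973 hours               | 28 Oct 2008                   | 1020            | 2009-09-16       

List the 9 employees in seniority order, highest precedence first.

By accumulated service hours (higher first): Szabo, Whitfield, Okonkwo and Pereira (each 32033 hours); then Nakamura (30139 hours); then Adeyemi and Halvorsen (both 27973 hours); then Moreau (19732 hours); then Amari (3646 hours).
Szabo, Whitfield, Okonkwo and Pereira are each not shift-lead qualified, so the next rule applies.
Among Szabo, Whitfield, Okonkwo and Pereira, by company hire date (earlier first): Szabo (2006-08-28) before Whitfield (2007-06-04) before Okonkwo and Pereira (2009-04-15).
Among Okonkwo and Pereira, alphabetically by surname: Okonkwo before Pereira.
Adeyemi and Halvorsen are each not shift-lead qualified, so the next rule applies.
Adeyemi and Halvorsen both have company hire date 2009-09-16, so the next rule applies.
Among Adeyemi and Halvorsen, alphabetically by surname: Adeyemi before Halvorsen.
Full order: Szabo, Whitfield, Okonkwo, Pereira, Nakamura, Adeyemi, Halvorsen, Moreau, Amari.

Szabo, Whitfield, Okonkwo, Pereira, Nakamura, Adeyemi, Halvorsen, Moreau, Amari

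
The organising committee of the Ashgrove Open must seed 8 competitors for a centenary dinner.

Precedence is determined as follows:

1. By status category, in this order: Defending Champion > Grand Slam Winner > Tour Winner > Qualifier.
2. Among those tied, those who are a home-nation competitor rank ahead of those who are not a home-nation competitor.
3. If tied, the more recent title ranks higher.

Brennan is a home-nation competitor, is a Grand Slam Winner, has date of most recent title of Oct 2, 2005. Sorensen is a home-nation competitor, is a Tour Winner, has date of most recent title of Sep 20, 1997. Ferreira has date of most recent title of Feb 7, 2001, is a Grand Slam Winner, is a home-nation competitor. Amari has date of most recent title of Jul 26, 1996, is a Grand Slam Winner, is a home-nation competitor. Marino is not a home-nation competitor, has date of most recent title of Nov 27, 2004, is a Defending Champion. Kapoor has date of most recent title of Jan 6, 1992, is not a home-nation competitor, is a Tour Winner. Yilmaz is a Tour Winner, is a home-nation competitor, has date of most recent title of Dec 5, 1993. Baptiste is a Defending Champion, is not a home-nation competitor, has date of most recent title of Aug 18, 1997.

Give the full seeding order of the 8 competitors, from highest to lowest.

By status category: Marino and Baptiste (Defending Champion); then Brennan, Ferreira and Amari (Grand Slam Winner); then Sorensen, Yilmaz and Kapoor (Tour Winner).
Marino and Baptiste are each not a home-nation competitor, so the next rule applies.
Among Marino and Baptiste, by date of most recent title (later first): Marino (Nov 27, 2004) before Baptiste (Aug 18, 1997).
Brennan, Ferreira and Amari are each a home-nation competitor, so the next rule applies.
Among Brennan, Ferreira and Amari, by date of most recent title (later first): Brennan (Oct 2, 2005) before Ferreira (Feb 7, 2001) before Amari (Jul 26, 1996).
Among Sorensen, Yilmaz and Kapoor, a home-nation competitor before not a home-nation competitor: Sorensen and Yilmaz (a home-nation competitor) before Kapoor (not a home-nation competitor).
Among Sorensen and Yilmaz, by date of most recent title (later first): Sorensen (Sep 20, 1997) before Yilmaz (Dec 5, 1993).
Full order: Marino, Baptiste, Brennan, Ferreira, Amari, Sorensen, Yilmaz, Kapoor.

Marino, Baptiste, Brennan, Ferreira, Amari, Sorensen, Yilmaz, Kapoor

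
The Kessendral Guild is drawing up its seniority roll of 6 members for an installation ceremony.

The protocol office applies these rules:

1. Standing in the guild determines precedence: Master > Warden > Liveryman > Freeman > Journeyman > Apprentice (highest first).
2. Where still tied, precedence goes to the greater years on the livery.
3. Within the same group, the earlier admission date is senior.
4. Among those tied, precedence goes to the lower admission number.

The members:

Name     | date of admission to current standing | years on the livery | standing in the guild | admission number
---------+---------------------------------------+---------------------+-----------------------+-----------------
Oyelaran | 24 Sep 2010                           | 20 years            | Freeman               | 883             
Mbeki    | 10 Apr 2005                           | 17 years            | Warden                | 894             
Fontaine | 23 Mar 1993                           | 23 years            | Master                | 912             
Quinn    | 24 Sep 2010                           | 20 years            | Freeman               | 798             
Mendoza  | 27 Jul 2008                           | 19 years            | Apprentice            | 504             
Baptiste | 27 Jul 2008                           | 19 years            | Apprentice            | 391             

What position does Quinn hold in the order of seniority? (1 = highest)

3

By standing in the guild: Fontaine (Master); then Mbeki (Warden); then Quinn and Oyelaran (Freeman); then Baptiste and Mendoza (Apprentice).
Quinn and Oyelaran both have years on the livery 20 years, so the next rule applies.
Quinn and Oyelaran both have date of admission to current standing 24 Sep 2010, so the next rule applies.
Among Quinn and Oyelaran, by admission number (lower first): Quinn (798) before Oyelaran (883).
Baptiste and Mendoza both have years on the livery 19 years, so the next rule applies.
Baptiste and Mendoza both have date of admission to current standing 27 Jul 2008, so the next rule applies.
Among Baptiste and Mendoza, by admission number (lower first): Baptiste (391) before Mendoza (504).
Order: Fontaine, Mbeki, Quinn, Oyelaran, Baptiste, Mendoza. So position 3.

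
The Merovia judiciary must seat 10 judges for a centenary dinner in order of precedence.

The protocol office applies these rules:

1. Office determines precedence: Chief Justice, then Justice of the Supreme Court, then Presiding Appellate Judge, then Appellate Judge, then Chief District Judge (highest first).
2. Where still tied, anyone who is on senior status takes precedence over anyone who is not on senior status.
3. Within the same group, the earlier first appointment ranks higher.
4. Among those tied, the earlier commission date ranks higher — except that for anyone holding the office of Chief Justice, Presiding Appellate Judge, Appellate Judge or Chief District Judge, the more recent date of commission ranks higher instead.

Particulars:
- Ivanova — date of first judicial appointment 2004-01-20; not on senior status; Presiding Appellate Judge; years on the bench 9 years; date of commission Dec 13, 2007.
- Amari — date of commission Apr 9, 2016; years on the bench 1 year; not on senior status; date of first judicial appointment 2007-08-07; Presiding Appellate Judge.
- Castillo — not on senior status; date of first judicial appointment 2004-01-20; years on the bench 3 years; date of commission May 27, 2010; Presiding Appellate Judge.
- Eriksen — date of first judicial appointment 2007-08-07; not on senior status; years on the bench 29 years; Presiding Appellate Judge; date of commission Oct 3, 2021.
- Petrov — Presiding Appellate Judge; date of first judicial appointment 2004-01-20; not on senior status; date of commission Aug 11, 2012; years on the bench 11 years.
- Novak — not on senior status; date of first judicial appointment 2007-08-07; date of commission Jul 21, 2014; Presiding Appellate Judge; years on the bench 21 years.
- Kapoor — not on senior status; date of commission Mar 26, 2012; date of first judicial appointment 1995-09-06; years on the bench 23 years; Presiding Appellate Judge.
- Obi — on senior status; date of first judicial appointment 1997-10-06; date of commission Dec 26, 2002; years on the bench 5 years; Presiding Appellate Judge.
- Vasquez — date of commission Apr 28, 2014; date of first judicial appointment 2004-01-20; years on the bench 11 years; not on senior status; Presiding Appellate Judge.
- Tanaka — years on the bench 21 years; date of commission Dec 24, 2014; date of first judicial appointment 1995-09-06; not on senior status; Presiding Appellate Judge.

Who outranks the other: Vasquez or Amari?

Vasquez

By office: Obi, Tanaka, Kapoor, Vasquez, Petrov, Castillo, Ivanova, Eriksen, Amari and Novak (Presiding Appellate Judge).
Among Obi, Tanaka, Kapoor, Vasquez, Petrov, Castillo, Ivanova, Eriksen, Amari and Novak, on senior status before not on senior status: Obi (on senior status) before Tanaka, Kapoor, Vasquez, Petrov, Castillo, Ivanova, Eriksen, Amari and Novak (not on senior status).
Among Tanaka, Kapoor, Vasquez, Petrov, Castillo, Ivanova, Eriksen, Amari and Novak, by date of first judicial appointment (earlier first): Tanaka and Kapoor (1995-09-06) before Vasquez, Petrov, Castillo and Ivanova (2004-01-20) before Eriksen, Amari and Novak (2007-08-07).
Among Tanaka and Kapoor, by date of commission (later first) (reversed rule for this group): Tanaka (Dec 24, 2014) before Kapoor (Mar 26, 2012).
Among Vasquez, Petrov, Castillo and Ivanova, by date of commission (later first) (reversed rule for this group): Vasquez (Apr 28, 2014) before Petrov (Aug 11, 2012) before Castillo (May 27, 2010) before Ivanova (Dec 13, 2007).
Among Eriksen, Amari and Novak, by date of commission (later first) (reversed rule for this group): Eriksen (Oct 3, 2021) before Amari (Apr 9, 2016) before Novak (Jul 21, 2014).
So Vasquez takes precedence.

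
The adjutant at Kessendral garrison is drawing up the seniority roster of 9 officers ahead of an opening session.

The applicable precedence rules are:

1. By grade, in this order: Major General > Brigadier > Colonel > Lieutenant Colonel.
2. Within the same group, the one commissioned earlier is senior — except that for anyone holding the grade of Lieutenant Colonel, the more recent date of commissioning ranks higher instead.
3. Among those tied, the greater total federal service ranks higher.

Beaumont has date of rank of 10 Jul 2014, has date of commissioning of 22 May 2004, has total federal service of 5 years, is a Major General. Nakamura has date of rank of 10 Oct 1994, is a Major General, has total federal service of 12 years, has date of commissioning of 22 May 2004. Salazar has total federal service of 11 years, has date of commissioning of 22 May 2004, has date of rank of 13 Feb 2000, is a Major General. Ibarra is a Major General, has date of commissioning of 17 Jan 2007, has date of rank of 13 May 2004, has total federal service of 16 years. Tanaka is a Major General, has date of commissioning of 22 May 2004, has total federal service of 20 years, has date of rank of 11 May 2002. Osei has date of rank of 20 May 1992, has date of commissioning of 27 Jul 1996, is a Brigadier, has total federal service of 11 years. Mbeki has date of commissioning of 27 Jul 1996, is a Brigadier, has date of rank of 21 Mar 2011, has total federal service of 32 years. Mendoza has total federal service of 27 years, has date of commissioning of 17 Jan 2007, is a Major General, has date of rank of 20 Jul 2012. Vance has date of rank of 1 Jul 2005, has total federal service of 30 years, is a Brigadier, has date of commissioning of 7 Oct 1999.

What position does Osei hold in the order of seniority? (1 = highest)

8

By grade: Tanaka, Nakamura, Salazar, Beaumont, Mendoza and Ibarra (Major General); then Mbeki, Osei and Vance (Brigadier).
Among Tanaka, Nakamura, Salazar, Beaumont, Mendoza and Ibarra, by date of commissioning (earlier first): Tanaka, Nakamura, Salazar and Beaumont (22 May 2004) before Mendoza and Ibarra (17 Jan 2007).
Among Tanaka, Nakamura, Salazar and Beaumont, by total federal service (higher first): Tanaka (20 years) before Nakamura (12 years) before Salazar (11 years) before Beaumont (5 years).
Among Mendoza and Ibarra, by total federal service (higher first): Mendoza (27 years) before Ibarra (16 years).
Among Mbeki, Osei and Vance, by date of commissioning (earlier first): Mbeki and Osei (27 Jul 1996) before Vance (7 Oct 1999).
Among Mbeki and Osei, by total federal service (higher first): Mbeki (32 years) before Osei (11 years).
Order: Tanaka, Nakamura, Salazar, Beaumont, Mendoza, Ibarra, Mbeki, Osei, Vance. So position 8.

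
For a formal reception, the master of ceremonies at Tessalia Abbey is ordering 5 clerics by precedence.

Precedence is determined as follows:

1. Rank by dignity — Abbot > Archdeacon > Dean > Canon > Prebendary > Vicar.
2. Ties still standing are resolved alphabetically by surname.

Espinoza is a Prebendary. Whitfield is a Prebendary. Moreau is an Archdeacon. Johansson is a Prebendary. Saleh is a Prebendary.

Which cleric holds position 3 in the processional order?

By dignity: Moreau (Archdeacon); then Espinoza, Johansson, Saleh and Whitfield (Prebendary).
Among Espinoza, Johansson, Saleh and Whitfield, alphabetically by surname: Espinoza before Johansson before Saleh before Whitfield.
Order: Moreau, Espinoza, Johansson, Saleh, Whitfield.

Johansson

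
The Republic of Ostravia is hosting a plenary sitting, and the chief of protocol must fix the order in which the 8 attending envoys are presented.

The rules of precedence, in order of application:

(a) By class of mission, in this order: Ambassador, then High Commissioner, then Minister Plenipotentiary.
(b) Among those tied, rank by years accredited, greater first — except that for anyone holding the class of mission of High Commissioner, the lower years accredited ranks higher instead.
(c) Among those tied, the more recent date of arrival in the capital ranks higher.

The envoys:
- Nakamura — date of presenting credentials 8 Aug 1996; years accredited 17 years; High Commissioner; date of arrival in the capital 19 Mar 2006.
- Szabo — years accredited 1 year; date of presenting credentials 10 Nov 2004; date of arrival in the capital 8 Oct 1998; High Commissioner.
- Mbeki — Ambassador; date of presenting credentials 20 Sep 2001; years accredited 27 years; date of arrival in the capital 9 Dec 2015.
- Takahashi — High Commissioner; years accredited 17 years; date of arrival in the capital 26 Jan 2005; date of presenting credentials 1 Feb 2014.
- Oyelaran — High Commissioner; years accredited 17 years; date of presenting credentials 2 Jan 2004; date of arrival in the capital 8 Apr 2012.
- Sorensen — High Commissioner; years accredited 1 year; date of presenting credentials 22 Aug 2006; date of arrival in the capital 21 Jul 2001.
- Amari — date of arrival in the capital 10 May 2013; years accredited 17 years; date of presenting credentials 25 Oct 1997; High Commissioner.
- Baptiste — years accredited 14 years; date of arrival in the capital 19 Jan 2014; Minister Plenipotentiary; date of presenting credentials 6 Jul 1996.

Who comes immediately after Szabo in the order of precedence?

By class of mission: Mbeki (Ambassador); then Sorensen, Szabo, Amari, Oyelaran, Nakamura and Takahashi (High Commissioner); then Baptiste (Minister Plenipotentiary).
Among Sorensen, Szabo, Amari, Oyelaran, Nakamura and Takahashi, by years accredited (lower first) (reversed rule for this group): Sorensen and Szabo (1 year) before Amari, Oyelaran, Nakamura and Takahashi (17 years).
Among Sorensen and Szabo, by date of arrival in the capital (later first): Sorensen (21 Jul 2001) before Szabo (8 Oct 1998).
Among Amari, Oyelaran, Nakamura and Takahashi, by date of arrival in the capital (later first): Amari (10 May 2013) before Oyelaran (8 Apr 2012) before Nakamura (19 Mar 2006) before Takahashi (26 Jan 2005).
Order: Mbeki, Sorensen, Szabo, Amari, Oyelaran, Nakamura, Takahashi, Baptiste.

Amari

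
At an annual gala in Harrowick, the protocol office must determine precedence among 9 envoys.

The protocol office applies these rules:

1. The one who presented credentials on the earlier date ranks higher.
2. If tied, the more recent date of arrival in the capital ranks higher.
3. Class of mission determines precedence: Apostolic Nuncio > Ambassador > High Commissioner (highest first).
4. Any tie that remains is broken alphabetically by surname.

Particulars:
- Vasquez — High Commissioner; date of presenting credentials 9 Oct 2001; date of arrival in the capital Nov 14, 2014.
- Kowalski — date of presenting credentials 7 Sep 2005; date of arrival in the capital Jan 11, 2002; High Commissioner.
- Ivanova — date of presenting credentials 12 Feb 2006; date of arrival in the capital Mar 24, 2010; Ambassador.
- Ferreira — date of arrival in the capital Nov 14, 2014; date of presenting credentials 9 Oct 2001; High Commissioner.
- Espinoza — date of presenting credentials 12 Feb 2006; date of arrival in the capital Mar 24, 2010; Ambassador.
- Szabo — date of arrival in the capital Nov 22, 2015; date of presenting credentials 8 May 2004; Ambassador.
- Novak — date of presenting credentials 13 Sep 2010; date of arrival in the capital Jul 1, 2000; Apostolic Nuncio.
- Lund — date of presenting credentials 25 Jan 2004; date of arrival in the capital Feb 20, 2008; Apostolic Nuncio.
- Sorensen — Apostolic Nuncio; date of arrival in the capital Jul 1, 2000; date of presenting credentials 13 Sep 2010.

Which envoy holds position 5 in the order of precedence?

Kowalski

By date of presenting credentials (earlier first): Ferreira and Vasquez (both 9 Oct 2001); then Lund (25 Jan 2004); then Szabo (8 May 2004); then Kowalski (7 Sep 2005); then Espinoza and Ivanova (both 12 Feb 2006); then Novak and Sorensen (both 13 Sep 2010).
Ferreira and Vasquez both have date of arrival in the capital Nov 14, 2014, so the next rule applies.
Ferreira and Vasquez are each High Commissioner, so the next rule applies.
Among Ferreira and Vasquez, alphabetically by surname: Ferreira before Vasquez.
Espinoza and Ivanova both have date of arrival in the capital Mar 24, 2010, so the next rule applies.
Espinoza and Ivanova are each Ambassador, so the next rule applies.
Among Espinoza and Ivanova, alphabetically by surname: Espinoza before Ivanova.
Novak and Sorensen both have date of arrival in the capital Jul 1, 2000, so the next rule applies.
Novak and Sorensen are each Apostolic Nuncio, so the next rule applies.
Among Novak and Sorensen, alphabetically by surname: Novak before Sorensen.
Order: Ferreira, Vasquez, Lund, Szabo, Kowalski, Espinoza, Ivanova, Novak, Sorensen.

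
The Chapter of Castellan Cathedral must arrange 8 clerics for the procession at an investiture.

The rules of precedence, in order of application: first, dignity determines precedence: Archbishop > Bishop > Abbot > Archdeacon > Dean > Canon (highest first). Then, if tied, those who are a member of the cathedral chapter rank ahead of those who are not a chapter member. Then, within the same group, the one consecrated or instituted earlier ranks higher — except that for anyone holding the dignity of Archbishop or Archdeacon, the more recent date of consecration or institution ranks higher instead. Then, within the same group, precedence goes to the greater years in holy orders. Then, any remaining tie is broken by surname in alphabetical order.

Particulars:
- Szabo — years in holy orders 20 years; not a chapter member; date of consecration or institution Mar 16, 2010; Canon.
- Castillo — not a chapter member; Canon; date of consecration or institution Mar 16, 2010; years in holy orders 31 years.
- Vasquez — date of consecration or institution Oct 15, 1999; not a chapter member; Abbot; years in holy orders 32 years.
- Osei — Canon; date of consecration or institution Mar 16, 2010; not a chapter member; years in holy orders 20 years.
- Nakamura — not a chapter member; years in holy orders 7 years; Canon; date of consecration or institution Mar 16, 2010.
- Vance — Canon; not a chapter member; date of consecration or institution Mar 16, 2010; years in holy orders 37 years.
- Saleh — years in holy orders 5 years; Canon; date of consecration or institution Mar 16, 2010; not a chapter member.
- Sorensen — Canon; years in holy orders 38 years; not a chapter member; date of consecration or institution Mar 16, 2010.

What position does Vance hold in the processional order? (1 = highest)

3

By dignity: Vasquez (Abbot); then Sorensen, Vance, Castillo, Osei, Szabo, Nakamura and Saleh (Canon).
Sorensen, Vance, Castillo, Osei, Szabo, Nakamura and Saleh are each not a chapter member, so the next rule applies.
Sorensen, Vance, Castillo, Osei, Szabo, Nakamura and Saleh all have date of consecration or institution Mar 16, 2010, so the next rule applies.
Among Sorensen, Vance, Castillo, Osei, Szabo, Nakamura and Saleh, by years in holy orders (higher first): Sorensen (38 years) before Vance (37 years) before Castillo (31 years) before Osei and Szabo (20 years) before Nakamura (7 years) before Saleh (5 years).
Among Osei and Szabo, alphabetically by surname: Osei before Szabo.
Order: Vasquez, Sorensen, Vance, Castillo, Osei, Szabo, Nakamura, Saleh. So position 3.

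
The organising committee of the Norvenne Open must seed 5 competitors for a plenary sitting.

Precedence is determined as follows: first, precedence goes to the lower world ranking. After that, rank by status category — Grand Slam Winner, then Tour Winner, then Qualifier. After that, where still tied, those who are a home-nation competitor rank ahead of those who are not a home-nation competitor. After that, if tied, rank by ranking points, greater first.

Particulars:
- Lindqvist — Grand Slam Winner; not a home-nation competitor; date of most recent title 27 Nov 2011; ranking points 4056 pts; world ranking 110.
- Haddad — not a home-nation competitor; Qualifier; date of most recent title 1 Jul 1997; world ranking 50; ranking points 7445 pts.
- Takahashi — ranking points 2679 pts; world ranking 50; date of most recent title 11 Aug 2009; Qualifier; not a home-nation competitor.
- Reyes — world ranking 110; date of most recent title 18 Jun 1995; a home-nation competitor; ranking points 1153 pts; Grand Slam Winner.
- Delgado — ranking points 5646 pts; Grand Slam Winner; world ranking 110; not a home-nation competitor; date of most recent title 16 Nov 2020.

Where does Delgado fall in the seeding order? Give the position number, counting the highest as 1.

4

By world ranking (lower first): Haddad and Takahashi (both 50); then Reyes, Delgado and Lindqvist (each 110).
Haddad and Takahashi are each Qualifier, so the next rule applies.
Haddad and Takahashi are each not a home-nation competitor, so the next rule applies.
Among Haddad and Takahashi, by ranking points (higher first): Haddad (7445 pts) before Takahashi (2679 pts).
Reyes, Delgado and Lindqvist are each Grand Slam Winner, so the next rule applies.
Among Reyes, Delgado and Lindqvist, a home-nation competitor before not a home-nation competitor: Reyes (a home-nation competitor) before Delgado and Lindqvist (not a home-nation competitor).
Among Delgado and Lindqvist, by ranking points (higher first): Delgado (5646 pts) before Lindqvist (4056 pts).
Order: Haddad, Takahashi, Reyes, Delgado, Lindqvist. So position 4.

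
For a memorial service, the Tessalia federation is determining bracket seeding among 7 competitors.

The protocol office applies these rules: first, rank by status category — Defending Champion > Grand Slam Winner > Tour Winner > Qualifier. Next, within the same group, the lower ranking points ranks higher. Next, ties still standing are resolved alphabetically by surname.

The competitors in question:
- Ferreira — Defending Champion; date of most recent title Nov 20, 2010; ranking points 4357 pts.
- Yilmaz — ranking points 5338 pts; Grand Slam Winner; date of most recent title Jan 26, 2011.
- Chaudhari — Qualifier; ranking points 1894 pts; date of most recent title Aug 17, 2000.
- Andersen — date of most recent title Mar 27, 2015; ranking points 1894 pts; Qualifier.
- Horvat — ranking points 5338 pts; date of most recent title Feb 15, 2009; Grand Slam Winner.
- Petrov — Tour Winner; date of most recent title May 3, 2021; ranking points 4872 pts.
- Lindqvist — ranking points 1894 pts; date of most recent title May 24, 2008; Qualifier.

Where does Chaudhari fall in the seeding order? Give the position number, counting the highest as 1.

By status category: Ferreira (Defending Champion); then Horvat and Yilmaz (Grand Slam Winner); then Petrov (Tour Winner); then Andersen, Chaudhari and Lindqvist (Qualifier).
Horvat and Yilmaz both have ranking points 5338 pts, so the next rule applies.
Among Horvat and Yilmaz, alphabetically by surname: Horvat before Yilmaz.
Andersen, Chaudhari and Lindqvist all have ranking points 1894 pts, so the next rule applies.
Among Andersen, Chaudhari and Lindqvist, alphabetically by surname: Andersen before Chaudhari before Lindqvist.
Order: Ferreira, Horvat, Yilmaz, Petrov, Andersen, Chaudhari, Lindqvist. So position 6.

6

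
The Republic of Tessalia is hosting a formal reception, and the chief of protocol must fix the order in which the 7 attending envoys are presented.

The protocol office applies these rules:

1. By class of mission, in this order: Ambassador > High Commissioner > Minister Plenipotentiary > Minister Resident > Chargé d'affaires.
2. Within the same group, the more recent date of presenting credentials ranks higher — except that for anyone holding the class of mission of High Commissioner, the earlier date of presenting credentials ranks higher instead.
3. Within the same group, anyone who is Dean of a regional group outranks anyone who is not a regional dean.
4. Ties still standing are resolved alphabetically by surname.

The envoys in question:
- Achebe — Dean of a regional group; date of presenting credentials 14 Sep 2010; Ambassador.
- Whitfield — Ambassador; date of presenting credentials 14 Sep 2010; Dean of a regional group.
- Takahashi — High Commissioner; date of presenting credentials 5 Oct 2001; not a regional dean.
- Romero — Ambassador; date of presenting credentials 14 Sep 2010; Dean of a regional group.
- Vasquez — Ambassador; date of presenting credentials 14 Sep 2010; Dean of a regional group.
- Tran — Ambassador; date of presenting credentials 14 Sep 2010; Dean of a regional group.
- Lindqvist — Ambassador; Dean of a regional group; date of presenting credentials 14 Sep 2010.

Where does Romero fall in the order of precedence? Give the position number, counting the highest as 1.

By class of mission: Achebe, Lindqvist, Romero, Tran, Vasquez and Whitfield (Ambassador); then Takahashi (High Commissioner).
Achebe, Lindqvist, Romero, Tran, Vasquez and Whitfield all have date of presenting credentials 14 Sep 2010, so the next rule applies.
Achebe, Lindqvist, Romero, Tran, Vasquez and Whitfield are each Dean of a regional group, so the next rule applies.
Among Achebe, Lindqvist, Romero, Tran, Vasquez and Whitfield, alphabetically by surname: Achebe before Lindqvist before Romero before Tran before Vasquez before Whitfield.
Order: Achebe, Lindqvist, Romero, Tran, Vasquez, Whitfield, Takahashi. So position 3.

3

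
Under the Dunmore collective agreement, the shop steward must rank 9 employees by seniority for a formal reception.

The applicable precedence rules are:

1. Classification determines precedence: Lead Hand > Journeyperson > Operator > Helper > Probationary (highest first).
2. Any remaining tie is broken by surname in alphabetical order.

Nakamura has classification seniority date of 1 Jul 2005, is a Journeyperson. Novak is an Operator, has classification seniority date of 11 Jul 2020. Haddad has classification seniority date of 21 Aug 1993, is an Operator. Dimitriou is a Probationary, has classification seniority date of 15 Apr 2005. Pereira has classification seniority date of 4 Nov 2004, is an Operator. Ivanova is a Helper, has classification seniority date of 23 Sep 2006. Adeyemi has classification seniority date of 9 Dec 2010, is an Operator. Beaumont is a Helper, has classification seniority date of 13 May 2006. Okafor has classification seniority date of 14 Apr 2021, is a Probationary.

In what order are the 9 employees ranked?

By classification: Nakamura (Journeyperson); then Adeyemi, Haddad, Novak and Pereira (Operator); then Beaumont and Ivanova (Helper); then Dimitriou and Okafor (Probationary).
Among Adeyemi, Haddad, Novak and Pereira, alphabetically by surname: Adeyemi before Haddad before Novak before Pereira.
Among Beaumont and Ivanova, alphabetically by surname: Beaumont before Ivanova.
Among Dimitriou and Okafor, alphabetically by surname: Dimitriou before Okafor.
Full order: Nakamura, Adeyemi, Haddad, Novak, Pereira, Beaumont, Ivanova, Dimitriou, Okafor.

Nakamura, Adeyemi, Haddad, Novak, Pereira, Beaumont, Ivanova, Dimitriou, Okafor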